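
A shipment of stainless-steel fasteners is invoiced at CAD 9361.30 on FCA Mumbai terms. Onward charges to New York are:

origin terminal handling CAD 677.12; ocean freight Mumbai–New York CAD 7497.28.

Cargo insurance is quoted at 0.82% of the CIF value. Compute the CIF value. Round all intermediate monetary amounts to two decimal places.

CIF value: CAD 17680.68

Let C be the CIF value. C = FCA price + pre-shipment costs + freight + 0.82% × C
C − 0.82% × C = 9361.30 + 677.12 + 7497.28
0.9918 × C = 17535.70
C = 17535.70 / 0.9918 = 17680.68
Insurance premium = 0.82% × 17680.68 = 144.98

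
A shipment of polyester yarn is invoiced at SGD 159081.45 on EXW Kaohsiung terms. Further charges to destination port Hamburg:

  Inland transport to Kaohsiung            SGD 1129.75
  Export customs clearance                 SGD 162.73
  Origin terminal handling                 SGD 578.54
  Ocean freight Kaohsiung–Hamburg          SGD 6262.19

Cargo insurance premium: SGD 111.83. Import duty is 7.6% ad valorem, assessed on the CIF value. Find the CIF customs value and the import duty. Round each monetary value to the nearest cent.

CIF value: SGD 167326.49; import duty: SGD 12716.81

CIF = EXW price + pre-shipment costs + freight + insurance
CIF = 159081.45 + 1129.75 + 162.73 + 578.54 + 6262.19 + 111.83 = 167326.49
Import duty = 167326.49 × 7.6% = 12716.81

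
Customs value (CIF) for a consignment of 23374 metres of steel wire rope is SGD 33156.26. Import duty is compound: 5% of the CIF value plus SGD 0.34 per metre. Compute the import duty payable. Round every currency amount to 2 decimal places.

Ad valorem component: 33156.26 × 5% = 1657.81
Specific component: 23374 × 0.34 = 7947.16
Import duty = 1657.81 + 7947.16 = 9604.97

Import duty: SGD 9604.97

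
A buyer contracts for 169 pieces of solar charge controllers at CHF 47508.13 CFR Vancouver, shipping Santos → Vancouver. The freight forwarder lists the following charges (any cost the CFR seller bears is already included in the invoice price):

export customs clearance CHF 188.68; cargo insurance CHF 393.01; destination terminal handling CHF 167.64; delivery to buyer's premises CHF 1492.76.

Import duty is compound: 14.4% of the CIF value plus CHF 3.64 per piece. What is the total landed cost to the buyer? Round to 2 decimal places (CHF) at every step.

CFR: the seller pays costs through ocean freight to the destination port, but not insurance.
Already in the invoice (seller's account under CFR): export clearance — exclude.
CIF value = CFR price + insurance = 47508.13 + 393.01 = 47901.14
Ad valorem component: 47901.14 × 14.4% = 6897.76
Specific component: 169 × 3.64 = 615.16
Import duty = 6897.76 + 615.16 = 7512.92
Buyer bears: insurance 393.01 + destination terminal 167.64 + delivery 1492.76 + duty 7512.92 = 9566.33
Landed cost = invoice 47508.13 + 9566.33 = 57074.46

Total landed cost: CHF 57074.46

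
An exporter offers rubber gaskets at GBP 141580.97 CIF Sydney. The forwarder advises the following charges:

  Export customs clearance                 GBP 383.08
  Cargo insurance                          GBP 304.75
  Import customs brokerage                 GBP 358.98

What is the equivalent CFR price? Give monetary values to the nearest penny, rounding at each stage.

CFR price: GBP 141276.22

Not relevant to the conversion: export clearance — on the seller under both CIF and CFR; already in the CIF price and stays in the CFR price. brokerage — on the buyer under both terms; not part of either seller's price.
From CIF to CFR, the seller no longer bears: insurance.
CFR price = 141580.97 − 304.75 = 141276.22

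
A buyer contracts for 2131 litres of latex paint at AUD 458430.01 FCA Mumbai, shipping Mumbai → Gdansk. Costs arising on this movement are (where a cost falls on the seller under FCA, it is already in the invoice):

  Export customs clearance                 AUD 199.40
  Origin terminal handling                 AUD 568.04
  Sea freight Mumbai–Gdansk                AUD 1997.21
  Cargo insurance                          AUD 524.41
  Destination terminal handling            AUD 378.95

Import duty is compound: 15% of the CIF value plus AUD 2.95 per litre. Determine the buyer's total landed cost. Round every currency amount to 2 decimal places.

Total landed cost: AUD 537413.02

FCA: the seller delivers export-cleared goods to the carrier; the buyer bears costs from that point.
Already in the invoice (seller's account under FCA): export clearance — exclude.
CIF value = FCA price + origin terminal + freight + insurance = 458430.01 + 568.04 + 1997.21 + 524.41 = 461519.67
Ad valorem component: 461519.67 × 15% = 69227.95
Specific component: 2131 × 2.95 = 6286.45
Import duty = 69227.95 + 6286.45 = 75514.40
Buyer bears: origin terminal 568.04 + freight 1997.21 + insurance 524.41 + destination terminal 378.95 + duty 75514.40 = 78983.01
Landed cost = invoice 458430.01 + 78983.01 = 537413.02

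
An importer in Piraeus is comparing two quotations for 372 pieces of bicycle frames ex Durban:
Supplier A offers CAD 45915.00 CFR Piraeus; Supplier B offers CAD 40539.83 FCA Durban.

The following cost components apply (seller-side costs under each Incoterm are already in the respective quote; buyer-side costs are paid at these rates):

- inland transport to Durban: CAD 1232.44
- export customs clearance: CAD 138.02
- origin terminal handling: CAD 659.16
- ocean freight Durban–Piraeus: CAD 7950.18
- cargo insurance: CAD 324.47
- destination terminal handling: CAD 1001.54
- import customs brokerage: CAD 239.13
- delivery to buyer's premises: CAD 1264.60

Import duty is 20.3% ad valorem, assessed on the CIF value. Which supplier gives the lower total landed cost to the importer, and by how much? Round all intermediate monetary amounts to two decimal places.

Supplier A is cheaper by CAD 3890.71

Supplier A (CFR):
CIF value = CFR price + insurance = 45915.00 + 324.47 = 46239.47
Import duty = 46239.47 × 20.3% = 9386.61
Buyer bears (A): 324.47 + 1001.54 + 239.13 + 1264.60 = 2829.74
Landed cost (A) = invoice 45915.00 + 2829.74 + duty 9386.61 = 58131.35
Supplier B (FCA):
CIF value = FCA price + origin terminal + freight + insurance = 40539.83 + 659.16 + 7950.18 + 324.47 = 49473.64
Import duty = 49473.64 × 20.3% = 10043.15
Buyer bears (B): 659.16 + 7950.18 + 324.47 + 1001.54 + 239.13 + 1264.60 = 11439.08
Landed cost (B) = invoice 40539.83 + 11439.08 + duty 10043.15 = 62022.06
Difference = |58131.35 − 62022.06| = 3890.71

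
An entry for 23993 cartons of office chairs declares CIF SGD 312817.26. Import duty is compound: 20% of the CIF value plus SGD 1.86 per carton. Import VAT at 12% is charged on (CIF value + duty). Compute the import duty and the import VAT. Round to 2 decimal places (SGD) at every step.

Ad valorem component: 312817.26 × 20% = 62563.45
Specific component: 23993 × 1.86 = 44626.98
Import duty = 62563.45 + 44626.98 = 107190.43
VAT base = CIF + duty = 312817.26 + 107190.43 = 420007.69
Import VAT = 420007.69 × 12% = 50400.92

Import duty: SGD 107190.43; import VAT: SGD 50400.92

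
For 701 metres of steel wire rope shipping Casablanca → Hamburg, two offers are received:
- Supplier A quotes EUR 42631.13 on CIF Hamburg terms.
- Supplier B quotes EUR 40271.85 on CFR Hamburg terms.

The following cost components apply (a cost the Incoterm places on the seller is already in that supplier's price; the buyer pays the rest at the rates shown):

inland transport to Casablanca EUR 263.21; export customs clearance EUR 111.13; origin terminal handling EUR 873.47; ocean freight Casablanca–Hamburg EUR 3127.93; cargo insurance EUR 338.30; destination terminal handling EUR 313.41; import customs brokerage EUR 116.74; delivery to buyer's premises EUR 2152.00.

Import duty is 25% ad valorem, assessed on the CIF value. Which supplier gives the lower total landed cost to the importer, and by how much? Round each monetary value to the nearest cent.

Supplier A (CIF):
The CIF price already equals the CIF value: 42631.13
Import duty = 42631.13 × 25% = 10657.78
Buyer bears (A): 313.41 + 116.74 + 2152.00 = 2582.15
Landed cost (A) = invoice 42631.13 + 2582.15 + duty 10657.78 = 55871.06
Supplier B (CFR):
CIF value = CFR price + insurance = 40271.85 + 338.30 = 40610.15
Import duty = 40610.15 × 25% = 10152.54
Buyer bears (B): 338.30 + 313.41 + 116.74 + 2152.00 = 2920.45
Landed cost (B) = invoice 40271.85 + 2920.45 + duty 10152.54 = 53344.84
Difference = |55871.06 − 53344.84| = 2526.22

Supplier B is cheaper by EUR 2526.22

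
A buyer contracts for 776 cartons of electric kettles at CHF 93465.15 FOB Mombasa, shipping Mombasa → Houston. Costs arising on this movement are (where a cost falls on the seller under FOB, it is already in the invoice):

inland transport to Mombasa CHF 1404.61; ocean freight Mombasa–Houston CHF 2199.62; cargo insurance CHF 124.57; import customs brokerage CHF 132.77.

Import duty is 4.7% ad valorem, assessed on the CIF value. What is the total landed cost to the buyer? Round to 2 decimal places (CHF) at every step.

FOB: the seller bears costs until goods are on board at the origin port; the buyer bears freight, insurance and all costs thereafter.
Already in the invoice (seller's account under FOB): inland to port — exclude.
CIF value = FOB price + freight + insurance = 93465.15 + 2199.62 + 124.57 = 95789.34
Import duty = 95789.34 × 4.7% = 4502.10
Buyer bears: freight 2199.62 + insurance 124.57 + brokerage 132.77 + duty 4502.10 = 6959.06
Landed cost = invoice 93465.15 + 6959.06 = 100424.21

Total landed cost: CHF 100424.21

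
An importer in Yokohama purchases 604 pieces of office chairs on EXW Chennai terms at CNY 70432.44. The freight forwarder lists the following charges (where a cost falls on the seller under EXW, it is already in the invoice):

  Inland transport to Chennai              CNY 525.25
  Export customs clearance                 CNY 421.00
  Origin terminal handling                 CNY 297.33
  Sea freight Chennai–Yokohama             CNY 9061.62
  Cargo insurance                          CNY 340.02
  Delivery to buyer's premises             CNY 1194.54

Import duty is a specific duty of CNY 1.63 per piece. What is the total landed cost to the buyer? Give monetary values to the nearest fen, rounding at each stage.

EXW: the seller makes goods available at their premises; the buyer bears all onward costs.
CIF value = EXW price + inland to port + export clearance + origin terminal + freight + insurance = 70432.44 + 525.25 + 421.00 + 297.33 + 9061.62 + 340.02 = 81077.66
Import duty = 604 × 1.63 = 984.52
Buyer bears: inland to port 525.25 + export clearance 421.00 + origin terminal 297.33 + freight 9061.62 + insurance 340.02 + delivery 1194.54 + duty 984.52 = 12824.28
Landed cost = invoice 70432.44 + 12824.28 = 83256.72

Total landed cost: CNY 83256.72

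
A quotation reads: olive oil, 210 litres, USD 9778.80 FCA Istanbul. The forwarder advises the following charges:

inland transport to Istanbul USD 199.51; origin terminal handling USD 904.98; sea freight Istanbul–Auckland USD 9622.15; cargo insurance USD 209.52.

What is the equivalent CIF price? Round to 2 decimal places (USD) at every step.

Not relevant to the conversion: inland to port — on the seller under both FCA and CIF; already in the FCA price and stays in the CIF price.
From FCA to CIF, the seller additionally bears: origin terminal, freight, insurance.
CIF price = 9778.80 + 904.98 + 9622.15 + 209.52 = 20515.45

CIF price: USD 20515.45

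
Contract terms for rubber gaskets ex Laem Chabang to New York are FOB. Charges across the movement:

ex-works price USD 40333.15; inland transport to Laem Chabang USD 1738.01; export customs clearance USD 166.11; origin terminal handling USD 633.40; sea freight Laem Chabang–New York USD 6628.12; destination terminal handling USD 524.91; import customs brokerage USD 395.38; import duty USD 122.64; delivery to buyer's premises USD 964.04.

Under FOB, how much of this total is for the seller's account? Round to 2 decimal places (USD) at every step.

Seller's account: USD 42870.67

FOB: the seller bears costs until goods are on board at the origin port; the buyer bears freight, insurance and all costs thereafter.
Seller's account: goods 40333.15 + inland to port 1738.01 + export clearance 166.11 + origin terminal 633.40 = 42870.67
Buyer's account: freight 6628.12 + destination terminal 524.91 + brokerage 395.38 + duty 122.64 + delivery 964.04 = 8635.09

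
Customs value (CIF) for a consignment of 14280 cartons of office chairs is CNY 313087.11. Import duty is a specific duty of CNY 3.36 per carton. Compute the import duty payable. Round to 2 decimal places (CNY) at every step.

Import duty = 14280 × 3.36 = 47980.80

Import duty: CNY 47980.80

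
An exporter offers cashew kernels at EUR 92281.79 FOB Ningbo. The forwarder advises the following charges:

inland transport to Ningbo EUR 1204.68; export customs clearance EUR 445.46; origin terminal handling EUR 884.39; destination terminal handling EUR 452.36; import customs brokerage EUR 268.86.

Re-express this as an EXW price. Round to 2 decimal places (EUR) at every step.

EXW price: EUR 89747.26

Not relevant to the conversion: destination terminal, brokerage — on the buyer under both terms; not part of either seller's price.
From FOB to EXW, the seller no longer bears: inland to port, export clearance, origin terminal.
EXW price = 92281.79 − 1204.68 − 445.46 − 884.39 = 89747.26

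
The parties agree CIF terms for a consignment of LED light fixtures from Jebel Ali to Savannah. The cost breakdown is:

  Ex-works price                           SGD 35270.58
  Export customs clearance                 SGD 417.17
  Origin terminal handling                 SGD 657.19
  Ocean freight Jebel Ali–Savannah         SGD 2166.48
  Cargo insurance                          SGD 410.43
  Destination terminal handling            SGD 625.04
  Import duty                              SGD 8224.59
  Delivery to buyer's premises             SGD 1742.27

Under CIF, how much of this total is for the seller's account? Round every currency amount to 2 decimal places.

Seller's account: SGD 38921.85

CIF: the seller pays costs through ocean freight and marine insurance to the destination port.
Seller's account: goods 35270.58 + export clearance 417.17 + origin terminal 657.19 + freight 2166.48 + insurance 410.43 = 38921.85
Buyer's account: destination terminal 625.04 + duty 8224.59 + delivery 1742.27 = 10591.90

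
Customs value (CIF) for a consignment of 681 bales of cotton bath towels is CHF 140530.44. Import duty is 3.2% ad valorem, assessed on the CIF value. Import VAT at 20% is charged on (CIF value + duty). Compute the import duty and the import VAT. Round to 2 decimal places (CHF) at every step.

Import duty: CHF 4496.97; import VAT: CHF 29005.48

Import duty = 140530.44 × 3.2% = 4496.97
VAT base = CIF + duty = 140530.44 + 4496.97 = 145027.41
Import VAT = 145027.41 × 20% = 29005.48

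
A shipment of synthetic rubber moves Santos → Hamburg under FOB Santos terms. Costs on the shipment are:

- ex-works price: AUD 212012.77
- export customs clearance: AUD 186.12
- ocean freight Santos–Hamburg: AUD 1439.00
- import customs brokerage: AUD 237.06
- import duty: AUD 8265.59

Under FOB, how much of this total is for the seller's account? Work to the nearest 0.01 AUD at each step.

FOB: the seller bears costs until goods are on board at the origin port; the buyer bears freight, insurance and all costs thereafter.
Seller's account: goods 212012.77 + export clearance 186.12 = 212198.89
Buyer's account: freight 1439.00 + brokerage 237.06 + duty 8265.59 = 9941.65

Seller's account: AUD 212198.89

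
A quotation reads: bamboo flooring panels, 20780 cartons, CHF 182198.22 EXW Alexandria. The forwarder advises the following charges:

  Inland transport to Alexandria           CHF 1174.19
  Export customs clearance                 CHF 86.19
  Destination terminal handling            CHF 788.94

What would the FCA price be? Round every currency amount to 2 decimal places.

Not relevant to the conversion: destination terminal — on the buyer under both terms; not part of either seller's price.
From EXW to FCA, the seller additionally bears: inland to port, export clearance.
FCA price = 182198.22 + 1174.19 + 86.19 = 183458.60

FCA price: CHF 183458.60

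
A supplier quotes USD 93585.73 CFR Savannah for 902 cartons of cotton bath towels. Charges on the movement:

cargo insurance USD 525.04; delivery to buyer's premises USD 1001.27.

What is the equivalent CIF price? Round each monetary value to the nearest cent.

Not relevant to the conversion: delivery — on the buyer under both terms; not part of either seller's price.
From CFR to CIF, the seller additionally bears: insurance.
CIF price = 93585.73 + 525.04 = 94110.77

CIF price: USD 94110.77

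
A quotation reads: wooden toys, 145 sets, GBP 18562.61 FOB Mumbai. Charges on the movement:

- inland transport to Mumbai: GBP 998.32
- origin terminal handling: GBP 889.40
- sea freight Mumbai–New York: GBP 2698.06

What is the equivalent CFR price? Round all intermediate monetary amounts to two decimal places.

Not relevant to the conversion: inland to port, origin terminal — on the seller under both FOB and CFR; already in the FOB price and stays in the CFR price.
From FOB to CFR, the seller additionally bears: freight.
CFR price = 18562.61 + 2698.06 = 21260.67

CFR price: GBP 21260.67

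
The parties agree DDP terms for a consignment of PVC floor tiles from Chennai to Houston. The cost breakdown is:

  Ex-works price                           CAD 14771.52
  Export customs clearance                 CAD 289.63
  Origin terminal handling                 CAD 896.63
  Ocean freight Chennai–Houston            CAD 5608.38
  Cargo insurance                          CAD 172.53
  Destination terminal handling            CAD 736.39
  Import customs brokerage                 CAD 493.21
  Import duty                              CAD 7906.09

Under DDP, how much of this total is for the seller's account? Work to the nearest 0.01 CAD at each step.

Seller's account: CAD 30874.38

DDP: the seller bears all costs including import duty.
Seller's account: goods 14771.52 + export clearance 289.63 + origin terminal 896.63 + freight 5608.38 + insurance 172.53 + destination terminal 736.39 + brokerage 493.21 + duty 7906.09 = 30874.38
Buyer's account: 0.00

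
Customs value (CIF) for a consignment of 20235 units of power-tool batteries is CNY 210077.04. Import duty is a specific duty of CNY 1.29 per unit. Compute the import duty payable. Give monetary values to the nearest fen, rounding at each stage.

Import duty = 20235 × 1.29 = 26103.15

Import duty: CNY 26103.15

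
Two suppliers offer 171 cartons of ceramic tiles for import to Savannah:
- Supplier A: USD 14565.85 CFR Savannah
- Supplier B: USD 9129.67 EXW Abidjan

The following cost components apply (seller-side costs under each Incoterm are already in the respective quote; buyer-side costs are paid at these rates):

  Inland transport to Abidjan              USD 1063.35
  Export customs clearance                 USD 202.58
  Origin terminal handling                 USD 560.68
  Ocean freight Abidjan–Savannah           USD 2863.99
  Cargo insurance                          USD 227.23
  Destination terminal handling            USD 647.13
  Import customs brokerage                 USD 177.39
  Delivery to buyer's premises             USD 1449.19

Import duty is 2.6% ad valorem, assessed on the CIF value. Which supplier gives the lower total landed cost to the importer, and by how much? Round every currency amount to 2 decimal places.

Supplier A (CFR):
CIF value = CFR price + insurance = 14565.85 + 227.23 = 14793.08
Import duty = 14793.08 × 2.6% = 384.62
Buyer bears (A): 227.23 + 647.13 + 177.39 + 1449.19 = 2500.94
Landed cost (A) = invoice 14565.85 + 2500.94 + duty 384.62 = 17451.41
Supplier B (EXW):
CIF value = EXW price + inland to port + export clearance + origin terminal + freight + insurance = 9129.67 + 1063.35 + 202.58 + 560.68 + 2863.99 + 227.23 = 14047.50
Import duty = 14047.50 × 2.6% = 365.24
Buyer bears (B): 1063.35 + 202.58 + 560.68 + 2863.99 + 227.23 + 647.13 + 177.39 + 1449.19 = 7191.54
Landed cost (B) = invoice 9129.67 + 7191.54 + duty 365.24 = 16686.45
Difference = |17451.41 − 16686.45| = 764.96

Supplier B is cheaper by USD 764.96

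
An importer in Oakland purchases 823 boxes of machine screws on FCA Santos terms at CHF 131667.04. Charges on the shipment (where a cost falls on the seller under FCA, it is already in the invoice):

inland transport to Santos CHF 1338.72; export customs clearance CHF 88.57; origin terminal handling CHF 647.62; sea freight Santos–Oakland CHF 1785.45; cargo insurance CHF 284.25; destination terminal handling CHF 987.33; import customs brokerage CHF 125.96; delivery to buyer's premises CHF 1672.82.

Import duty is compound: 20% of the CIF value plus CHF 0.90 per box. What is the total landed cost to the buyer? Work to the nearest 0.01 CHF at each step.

Total landed cost: CHF 164788.04

FCA: the seller delivers export-cleared goods to the carrier; the buyer bears costs from that point.
Already in the invoice (seller's account under FCA): inland to port, export clearance — exclude.
CIF value = FCA price + origin terminal + freight + insurance = 131667.04 + 647.62 + 1785.45 + 284.25 = 134384.36
Ad valorem component: 134384.36 × 20% = 26876.87
Specific component: 823 × 0.90 = 740.70
Import duty = 26876.87 + 740.70 = 27617.57
Buyer bears: origin terminal 647.62 + freight 1785.45 + insurance 284.25 + destination terminal 987.33 + brokerage 125.96 + delivery 1672.82 + duty 27617.57 = 33121.00
Landed cost = invoice 131667.04 + 33121.00 = 164788.04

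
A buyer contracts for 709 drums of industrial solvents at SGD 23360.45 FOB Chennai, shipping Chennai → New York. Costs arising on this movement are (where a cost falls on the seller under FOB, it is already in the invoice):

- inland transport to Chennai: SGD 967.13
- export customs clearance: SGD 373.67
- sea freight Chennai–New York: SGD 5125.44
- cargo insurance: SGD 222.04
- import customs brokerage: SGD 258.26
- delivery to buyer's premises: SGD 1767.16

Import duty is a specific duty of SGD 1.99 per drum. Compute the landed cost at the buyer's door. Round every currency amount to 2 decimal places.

FOB: the seller bears costs until goods are on board at the origin port; the buyer bears freight, insurance and all costs thereafter.
Already in the invoice (seller's account under FOB): inland to port, export clearance — exclude.
CIF value = FOB price + freight + insurance = 23360.45 + 5125.44 + 222.04 = 28707.93
Import duty = 709 × 1.99 = 1410.91
Buyer bears: freight 5125.44 + insurance 222.04 + brokerage 258.26 + delivery 1767.16 + duty 1410.91 = 8783.81
Landed cost = invoice 23360.45 + 8783.81 = 32144.26

Total landed cost: SGD 32144.26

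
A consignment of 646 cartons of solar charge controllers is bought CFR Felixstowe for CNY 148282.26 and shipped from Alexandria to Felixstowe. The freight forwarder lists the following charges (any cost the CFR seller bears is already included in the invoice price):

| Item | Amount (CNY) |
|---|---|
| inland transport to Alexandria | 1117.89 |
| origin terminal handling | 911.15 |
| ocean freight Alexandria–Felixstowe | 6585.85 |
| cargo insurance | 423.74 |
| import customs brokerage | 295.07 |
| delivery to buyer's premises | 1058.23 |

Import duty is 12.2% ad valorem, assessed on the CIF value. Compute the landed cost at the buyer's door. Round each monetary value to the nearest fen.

Total landed cost: CNY 168201.43

CFR: the seller pays costs through ocean freight to the destination port, but not insurance.
Already in the invoice (seller's account under CFR): inland to port, origin terminal, freight — exclude.
CIF value = CFR price + insurance = 148282.26 + 423.74 = 148706.00
Import duty = 148706.00 × 12.2% = 18142.13
Buyer bears: insurance 423.74 + brokerage 295.07 + delivery 1058.23 + duty 18142.13 = 19919.17
Landed cost = invoice 148282.26 + 19919.17 = 168201.43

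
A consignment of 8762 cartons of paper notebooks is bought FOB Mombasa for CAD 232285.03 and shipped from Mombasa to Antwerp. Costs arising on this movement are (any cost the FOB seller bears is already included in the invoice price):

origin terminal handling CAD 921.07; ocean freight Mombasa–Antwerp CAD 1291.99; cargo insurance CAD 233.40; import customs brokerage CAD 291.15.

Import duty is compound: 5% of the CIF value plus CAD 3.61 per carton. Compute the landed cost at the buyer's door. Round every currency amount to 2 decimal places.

Total landed cost: CAD 277422.91

FOB: the seller bears costs until goods are on board at the origin port; the buyer bears freight, insurance and all costs thereafter.
Already in the invoice (seller's account under FOB): origin terminal — exclude.
CIF value = FOB price + freight + insurance = 232285.03 + 1291.99 + 233.40 = 233810.42
Ad valorem component: 233810.42 × 5% = 11690.52
Specific component: 8762 × 3.61 = 31630.82
Import duty = 11690.52 + 31630.82 = 43321.34
Buyer bears: freight 1291.99 + insurance 233.40 + brokerage 291.15 + duty 43321.34 = 45137.88
Landed cost = invoice 232285.03 + 45137.88 = 277422.91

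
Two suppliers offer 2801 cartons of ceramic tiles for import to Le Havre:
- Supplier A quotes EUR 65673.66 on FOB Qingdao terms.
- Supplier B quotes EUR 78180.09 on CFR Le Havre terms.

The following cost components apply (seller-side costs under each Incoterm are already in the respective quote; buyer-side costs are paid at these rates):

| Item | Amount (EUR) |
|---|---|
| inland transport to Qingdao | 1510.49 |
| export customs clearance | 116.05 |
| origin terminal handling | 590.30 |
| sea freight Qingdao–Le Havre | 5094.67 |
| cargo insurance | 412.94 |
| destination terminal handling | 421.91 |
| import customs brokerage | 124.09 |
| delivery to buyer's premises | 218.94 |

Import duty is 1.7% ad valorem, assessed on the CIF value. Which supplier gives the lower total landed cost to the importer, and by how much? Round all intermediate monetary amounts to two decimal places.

Supplier A is cheaper by EUR 7537.76

Supplier A (FOB):
CIF value = FOB price + freight + insurance = 65673.66 + 5094.67 + 412.94 = 71181.27
Import duty = 71181.27 × 1.7% = 1210.08
Buyer bears (A): 5094.67 + 412.94 + 421.91 + 124.09 + 218.94 = 6272.55
Landed cost (A) = invoice 65673.66 + 6272.55 + duty 1210.08 = 73156.29
Supplier B (CFR):
CIF value = CFR price + insurance = 78180.09 + 412.94 = 78593.03
Import duty = 78593.03 × 1.7% = 1336.08
Buyer bears (B): 412.94 + 421.91 + 124.09 + 218.94 = 1177.88
Landed cost (B) = invoice 78180.09 + 1177.88 + duty 1336.08 = 80694.05
Difference = |73156.29 − 80694.05| = 7537.76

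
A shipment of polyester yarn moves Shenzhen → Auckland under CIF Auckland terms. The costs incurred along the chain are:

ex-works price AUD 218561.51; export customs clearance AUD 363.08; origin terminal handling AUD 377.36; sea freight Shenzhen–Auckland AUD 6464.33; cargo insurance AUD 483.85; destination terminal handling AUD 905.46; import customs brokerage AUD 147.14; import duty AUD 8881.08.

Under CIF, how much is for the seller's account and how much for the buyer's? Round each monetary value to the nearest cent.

CIF: the seller pays costs through ocean freight and marine insurance to the destination port.
Seller's account: goods 218561.51 + export clearance 363.08 + origin terminal 377.36 + freight 6464.33 + insurance 483.85 = 226250.13
Buyer's account: destination terminal 905.46 + brokerage 147.14 + duty 8881.08 = 9933.68

Seller: AUD 226250.13; buyer: AUD 9933.68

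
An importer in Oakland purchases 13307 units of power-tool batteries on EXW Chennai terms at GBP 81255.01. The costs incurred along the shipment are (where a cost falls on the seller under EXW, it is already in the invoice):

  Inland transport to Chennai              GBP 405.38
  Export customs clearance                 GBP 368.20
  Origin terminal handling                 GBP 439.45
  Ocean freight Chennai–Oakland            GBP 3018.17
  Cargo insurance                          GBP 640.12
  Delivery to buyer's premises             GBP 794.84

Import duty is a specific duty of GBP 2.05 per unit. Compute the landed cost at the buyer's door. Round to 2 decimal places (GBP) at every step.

Total landed cost: GBP 114200.52

EXW: the seller makes goods available at their premises; the buyer bears all onward costs.
CIF value = EXW price + inland to port + export clearance + origin terminal + freight + insurance = 81255.01 + 405.38 + 368.20 + 439.45 + 3018.17 + 640.12 = 86126.33
Import duty = 13307 × 2.05 = 27279.35
Buyer bears: inland to port 405.38 + export clearance 368.20 + origin terminal 439.45 + freight 3018.17 + insurance 640.12 + delivery 794.84 + duty 27279.35 = 32945.51
Landed cost = invoice 81255.01 + 32945.51 = 114200.52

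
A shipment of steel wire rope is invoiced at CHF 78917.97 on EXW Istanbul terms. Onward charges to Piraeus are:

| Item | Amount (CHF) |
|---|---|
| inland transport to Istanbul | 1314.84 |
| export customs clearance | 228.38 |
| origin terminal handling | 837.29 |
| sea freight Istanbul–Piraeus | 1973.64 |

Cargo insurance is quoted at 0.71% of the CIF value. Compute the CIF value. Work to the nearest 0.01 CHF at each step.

Let C be the CIF value. C = EXW price + pre-shipment costs + freight + 0.71% × C
C − 0.71% × C = 78917.97 + 1314.84 + 228.38 + 837.29 + 1973.64
0.9929 × C = 83272.12
C = 83272.12 / 0.9929 = 83867.58
Insurance premium = 0.71% × 83867.58 = 595.46

CIF value: CHF 83867.58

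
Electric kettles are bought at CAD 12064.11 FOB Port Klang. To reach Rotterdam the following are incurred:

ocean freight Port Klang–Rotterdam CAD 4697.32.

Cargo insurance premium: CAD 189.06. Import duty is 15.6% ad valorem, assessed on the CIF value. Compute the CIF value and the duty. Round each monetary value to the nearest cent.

CIF value: CAD 16950.49; import duty: CAD 2644.28

CIF = FOB price + freight + insurance
CIF = 12064.11 + 4697.32 + 189.06 = 16950.49
Import duty = 16950.49 × 15.6% = 2644.28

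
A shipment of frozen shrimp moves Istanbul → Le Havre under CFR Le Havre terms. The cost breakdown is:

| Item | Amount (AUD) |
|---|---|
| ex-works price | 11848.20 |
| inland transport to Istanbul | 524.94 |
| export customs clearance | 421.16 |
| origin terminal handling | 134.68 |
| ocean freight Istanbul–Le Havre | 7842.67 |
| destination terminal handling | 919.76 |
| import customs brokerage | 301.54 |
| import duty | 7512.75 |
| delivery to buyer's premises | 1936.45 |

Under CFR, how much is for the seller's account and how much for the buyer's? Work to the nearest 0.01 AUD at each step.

CFR: the seller pays costs through ocean freight to the destination port, but not insurance.
Seller's account: goods 11848.20 + inland to port 524.94 + export clearance 421.16 + origin terminal 134.68 + freight 7842.67 = 20771.65
Buyer's account: destination terminal 919.76 + brokerage 301.54 + duty 7512.75 + delivery 1936.45 = 10670.50

Seller: AUD 20771.65; buyer: AUD 10670.50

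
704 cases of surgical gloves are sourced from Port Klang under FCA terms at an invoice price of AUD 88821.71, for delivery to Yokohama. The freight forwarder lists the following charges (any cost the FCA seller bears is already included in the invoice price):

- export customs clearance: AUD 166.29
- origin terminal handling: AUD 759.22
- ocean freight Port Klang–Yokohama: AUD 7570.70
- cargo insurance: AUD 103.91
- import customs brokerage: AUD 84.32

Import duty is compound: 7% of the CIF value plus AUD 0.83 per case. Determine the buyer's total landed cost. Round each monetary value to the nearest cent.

Total landed cost: AUD 104732.07

FCA: the seller delivers export-cleared goods to the carrier; the buyer bears costs from that point.
Already in the invoice (seller's account under FCA): export clearance — exclude.
CIF value = FCA price + origin terminal + freight + insurance = 88821.71 + 759.22 + 7570.70 + 103.91 = 97255.54
Ad valorem component: 97255.54 × 7% = 6807.89
Specific component: 704 × 0.83 = 584.32
Import duty = 6807.89 + 584.32 = 7392.21
Buyer bears: origin terminal 759.22 + freight 7570.70 + insurance 103.91 + brokerage 84.32 + duty 7392.21 = 15910.36
Landed cost = invoice 88821.71 + 15910.36 = 104732.07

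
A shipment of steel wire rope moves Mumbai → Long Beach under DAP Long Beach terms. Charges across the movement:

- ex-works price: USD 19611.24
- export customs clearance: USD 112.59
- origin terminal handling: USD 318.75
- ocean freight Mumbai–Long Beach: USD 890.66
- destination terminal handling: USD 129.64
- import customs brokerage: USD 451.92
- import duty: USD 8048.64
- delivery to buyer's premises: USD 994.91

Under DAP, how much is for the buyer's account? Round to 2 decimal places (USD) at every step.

Buyer's account: USD 8500.56

DAP: the seller bears all costs to the named destination except import duty and clearance.
Seller's account: goods 19611.24 + export clearance 112.59 + origin terminal 318.75 + freight 890.66 + destination terminal 129.64 + delivery 994.91 = 22057.79
Buyer's account: brokerage 451.92 + duty 8048.64 = 8500.56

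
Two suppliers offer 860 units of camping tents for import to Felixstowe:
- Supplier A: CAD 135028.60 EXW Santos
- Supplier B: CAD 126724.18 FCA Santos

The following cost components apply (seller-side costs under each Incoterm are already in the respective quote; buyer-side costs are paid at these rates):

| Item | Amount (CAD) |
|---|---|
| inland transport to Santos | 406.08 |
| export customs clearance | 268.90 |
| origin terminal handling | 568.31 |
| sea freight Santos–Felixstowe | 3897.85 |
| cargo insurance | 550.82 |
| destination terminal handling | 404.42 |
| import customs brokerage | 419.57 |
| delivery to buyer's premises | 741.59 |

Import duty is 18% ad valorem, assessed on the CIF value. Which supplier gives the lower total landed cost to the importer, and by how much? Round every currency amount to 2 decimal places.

Supplier B is cheaper by CAD 10595.69

Supplier A (EXW):
CIF value = EXW price + inland to port + export clearance + origin terminal + freight + insurance = 135028.60 + 406.08 + 268.90 + 568.31 + 3897.85 + 550.82 = 140720.56
Import duty = 140720.56 × 18% = 25329.70
Buyer bears (A): 406.08 + 268.90 + 568.31 + 3897.85 + 550.82 + 404.42 + 419.57 + 741.59 = 7257.54
Landed cost (A) = invoice 135028.60 + 7257.54 + duty 25329.70 = 167615.84
Supplier B (FCA):
CIF value = FCA price + origin terminal + freight + insurance = 126724.18 + 568.31 + 3897.85 + 550.82 = 131741.16
Import duty = 131741.16 × 18% = 23713.41
Buyer bears (B): 568.31 + 3897.85 + 550.82 + 404.42 + 419.57 + 741.59 = 6582.56
Landed cost (B) = invoice 126724.18 + 6582.56 + duty 23713.41 = 157020.15
Difference = |167615.84 − 157020.15| = 10595.69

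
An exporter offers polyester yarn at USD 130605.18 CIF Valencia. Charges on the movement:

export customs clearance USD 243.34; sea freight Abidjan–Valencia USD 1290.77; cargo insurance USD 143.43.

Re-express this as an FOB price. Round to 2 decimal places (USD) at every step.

FOB price: USD 129170.98

Not relevant to the conversion: export clearance — on the seller under both CIF and FOB; already in the CIF price and stays in the FOB price.
From CIF to FOB, the seller no longer bears: freight, insurance.
FOB price = 130605.18 − 1290.77 − 143.43 = 129170.98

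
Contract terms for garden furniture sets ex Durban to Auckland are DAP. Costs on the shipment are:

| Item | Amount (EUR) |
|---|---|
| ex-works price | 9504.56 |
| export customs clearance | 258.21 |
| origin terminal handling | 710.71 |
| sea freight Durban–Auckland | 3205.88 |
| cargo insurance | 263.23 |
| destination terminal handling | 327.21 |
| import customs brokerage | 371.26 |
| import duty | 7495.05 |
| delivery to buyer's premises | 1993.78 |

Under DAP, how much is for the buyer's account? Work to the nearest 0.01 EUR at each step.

Buyer's account: EUR 7866.31

DAP: the seller bears all costs to the named destination except import duty and clearance.
Seller's account: goods 9504.56 + export clearance 258.21 + origin terminal 710.71 + freight 3205.88 + insurance 263.23 + destination terminal 327.21 + delivery 1993.78 = 16263.58
Buyer's account: brokerage 371.26 + duty 7495.05 = 7866.31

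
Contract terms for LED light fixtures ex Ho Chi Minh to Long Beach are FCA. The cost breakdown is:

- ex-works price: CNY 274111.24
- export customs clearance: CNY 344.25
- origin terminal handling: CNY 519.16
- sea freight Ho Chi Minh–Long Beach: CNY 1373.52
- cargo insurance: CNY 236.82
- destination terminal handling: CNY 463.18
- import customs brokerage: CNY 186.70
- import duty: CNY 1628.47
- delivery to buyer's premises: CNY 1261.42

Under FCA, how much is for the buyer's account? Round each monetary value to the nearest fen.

FCA: the seller delivers export-cleared goods to the carrier; the buyer bears costs from that point.
Seller's account: goods 274111.24 + export clearance 344.25 = 274455.49
Buyer's account: origin terminal 519.16 + freight 1373.52 + insurance 236.82 + destination terminal 463.18 + brokerage 186.70 + duty 1628.47 + delivery 1261.42 = 5669.27

Buyer's account: CNY 5669.27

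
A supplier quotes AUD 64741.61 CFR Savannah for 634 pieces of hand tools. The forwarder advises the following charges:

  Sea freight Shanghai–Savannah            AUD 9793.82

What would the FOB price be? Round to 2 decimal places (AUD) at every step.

FOB price: AUD 54947.79

From CFR to FOB, the seller no longer bears: freight.
FOB price = 64741.61 − 9793.82 = 54947.79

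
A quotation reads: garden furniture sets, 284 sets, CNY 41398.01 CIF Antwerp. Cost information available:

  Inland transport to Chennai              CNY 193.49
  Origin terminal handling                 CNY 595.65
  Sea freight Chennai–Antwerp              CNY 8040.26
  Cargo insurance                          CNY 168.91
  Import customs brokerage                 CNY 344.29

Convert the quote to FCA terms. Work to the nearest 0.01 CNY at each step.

Not relevant to the conversion: inland to port — on the seller under both CIF and FCA; already in the CIF price and stays in the FCA price. brokerage — on the buyer under both terms; not part of either seller's price.
From CIF to FCA, the seller no longer bears: origin terminal, freight, insurance.
FCA price = 41398.01 − 595.65 − 8040.26 − 168.91 = 32593.19

FCA price: CNY 32593.19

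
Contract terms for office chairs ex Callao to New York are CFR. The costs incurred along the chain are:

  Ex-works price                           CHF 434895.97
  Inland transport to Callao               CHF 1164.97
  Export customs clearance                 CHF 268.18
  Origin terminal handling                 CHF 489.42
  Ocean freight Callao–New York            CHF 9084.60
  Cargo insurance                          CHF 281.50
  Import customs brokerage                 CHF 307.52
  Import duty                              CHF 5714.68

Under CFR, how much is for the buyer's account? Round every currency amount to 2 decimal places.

Buyer's account: CHF 6303.70

CFR: the seller pays costs through ocean freight to the destination port, but not insurance.
Seller's account: goods 434895.97 + inland to port 1164.97 + export clearance 268.18 + origin terminal 489.42 + freight 9084.60 = 445903.14
Buyer's account: insurance 281.50 + brokerage 307.52 + duty 5714.68 = 6303.70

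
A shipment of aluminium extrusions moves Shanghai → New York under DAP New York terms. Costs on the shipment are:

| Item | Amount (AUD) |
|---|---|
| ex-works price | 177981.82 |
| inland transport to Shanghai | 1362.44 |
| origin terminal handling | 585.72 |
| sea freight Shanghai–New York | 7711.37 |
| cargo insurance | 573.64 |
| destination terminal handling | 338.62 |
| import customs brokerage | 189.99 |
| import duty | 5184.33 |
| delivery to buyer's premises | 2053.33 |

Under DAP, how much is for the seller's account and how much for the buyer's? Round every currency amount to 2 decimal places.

Seller: AUD 190606.94; buyer: AUD 5374.32

DAP: the seller bears all costs to the named destination except import duty and clearance.
Seller's account: goods 177981.82 + inland to port 1362.44 + origin terminal 585.72 + freight 7711.37 + insurance 573.64 + destination terminal 338.62 + delivery 2053.33 = 190606.94
Buyer's account: brokerage 189.99 + duty 5184.33 = 5374.32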